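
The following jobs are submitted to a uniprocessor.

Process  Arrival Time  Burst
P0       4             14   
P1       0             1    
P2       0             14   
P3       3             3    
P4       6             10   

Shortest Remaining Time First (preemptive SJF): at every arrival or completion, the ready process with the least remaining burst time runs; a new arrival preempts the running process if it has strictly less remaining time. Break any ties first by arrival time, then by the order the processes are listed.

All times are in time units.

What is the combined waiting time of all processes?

Schedule: | P1 0-1 | P2 1-3 | P3 3-6 | P4 6-16 | P2 16-28 | P0 28-42 |
Completion: P0=42  P1=1  P2=28  P3=6  P4=16
Turnaround (C−A): P0=38  P1=1  P2=28  P3=3  P4=10
Waiting = turnaround − burst: P0=24, P1=0, P2=14, P3=0, P4=0
Total waiting = 24 + 0 + 14 + 0 + 0 = 38

38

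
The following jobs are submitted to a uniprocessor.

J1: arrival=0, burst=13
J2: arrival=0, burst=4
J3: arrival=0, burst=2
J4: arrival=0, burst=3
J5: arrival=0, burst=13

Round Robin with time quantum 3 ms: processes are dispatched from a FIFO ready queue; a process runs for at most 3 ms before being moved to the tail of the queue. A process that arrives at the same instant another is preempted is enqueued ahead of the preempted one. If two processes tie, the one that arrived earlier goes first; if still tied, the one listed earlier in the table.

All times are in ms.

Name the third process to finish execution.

J2

Timeline: | J1 0-3 | J2 3-6 | J3 6-8 | J4 8-11 | J5 11-14 | J1 14-17 | J2 17-18 | J5 18-21 | J1 21-24 | J5 24-27 | J1 27-30 | J5 30-33 | J1 33-34 | J5 34-35 |
Completion: J1=34  J2=18  J3=8  J4=11  J5=35
Turnaround (C−A): J1=34  J2=18  J3=8  J4=11  J5=35
Finish order: J3 → J4 → J2 → J1 → J5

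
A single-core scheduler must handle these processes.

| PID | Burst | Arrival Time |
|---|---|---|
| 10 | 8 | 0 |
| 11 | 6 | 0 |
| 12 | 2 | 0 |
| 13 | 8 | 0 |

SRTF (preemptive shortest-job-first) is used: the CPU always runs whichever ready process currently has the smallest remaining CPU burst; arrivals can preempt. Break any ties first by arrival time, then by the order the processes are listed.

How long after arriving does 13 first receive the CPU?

16

Timeline: | 12 0-2 | 11 2-8 | 10 8-16 | 13 16-24 |
Completion: 10=16  11=8  12=2  13=24
Response(13) = first start − arrival = 16 − 0 = 16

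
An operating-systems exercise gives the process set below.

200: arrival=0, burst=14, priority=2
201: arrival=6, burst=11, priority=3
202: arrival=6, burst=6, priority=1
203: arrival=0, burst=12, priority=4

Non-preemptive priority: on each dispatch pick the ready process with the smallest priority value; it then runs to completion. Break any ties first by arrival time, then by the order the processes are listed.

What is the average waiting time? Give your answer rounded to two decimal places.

13.25

Gantt: | 200 0-14 | 202 14-20 | 201 20-31 | 203 31-43 |
Completion: 200=14  201=31  202=20  203=43
Waiting times: 200=0, 201=14, 202=8, 203=31
Average waiting = (0+14+8+31) / 4 = 53/4 = 13.25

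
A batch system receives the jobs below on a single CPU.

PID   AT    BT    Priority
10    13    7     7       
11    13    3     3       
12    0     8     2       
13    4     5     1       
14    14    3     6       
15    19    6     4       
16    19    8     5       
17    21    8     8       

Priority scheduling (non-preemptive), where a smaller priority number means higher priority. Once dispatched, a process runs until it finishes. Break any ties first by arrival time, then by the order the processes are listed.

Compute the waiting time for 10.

Schedule: | 12 0-8 | 13 8-13 | 11 13-16 | 14 16-19 | 15 19-25 | 16 25-33 | 10 33-40 | 17 40-48 |
Completion: 10=40  11=16  12=8  13=13  14=19  15=25  16=33  17=48
Turnaround (C−A): 10=27  11=3  12=8  13=9  14=5  15=6  16=14  17=27
Waiting(10) = turnaround − burst = 27 − 7 = 20

20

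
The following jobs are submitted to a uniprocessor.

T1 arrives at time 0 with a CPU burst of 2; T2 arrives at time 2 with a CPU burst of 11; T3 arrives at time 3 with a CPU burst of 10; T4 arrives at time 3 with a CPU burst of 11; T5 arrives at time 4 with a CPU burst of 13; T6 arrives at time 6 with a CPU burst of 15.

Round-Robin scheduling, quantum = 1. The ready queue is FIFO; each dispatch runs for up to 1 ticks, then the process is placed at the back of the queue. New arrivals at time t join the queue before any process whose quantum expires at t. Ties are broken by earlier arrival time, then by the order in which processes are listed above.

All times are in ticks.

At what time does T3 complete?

Timeline: | T1 0-2 | T2 2-3 | T3 3-4 | T4 4-5 | T2 5-6 | T5 6-7 | T3 7-8 | T4 8-9 | T6 9-10 | T2 10-11 | T5 11-12 | T3 12-13 | T4 13-14 | T6 14-15 | T2 15-16 | T5 16-17 | T3 17-18 | T4 18-19 | T6 19-20 | T2 20-21 | T5 21-22 | T3 22-23 | T4 23-24 | T6 24-25 | T2 25-26 | T5 26-27 | T3 27-28 | T4 28-29 | T6 29-30 | T2 30-31 | T5 31-32 | T3 32-33 | T4 33-34 | T6 34-35 | T2 35-36 | T5 36-37 | T3 37-38 | T4 38-39 | T6 39-40 | T2 40-41 | T5 41-42 | T3 42-43 | T4 43-44 | T6 44-45 | T2 45-46 | T5 46-47 | T3 47-48 | T4 48-49 | T6 49-50 | T2 50-51 | T5 51-52 | T4 52-53 | T6 53-54 | T5 54-55 | T6 55-56 | T5 56-57 | T6 57-58 | T5 58-59 | T6 59-62 |
Completion: T1=2  T2=51  T3=48  T4=53  T5=59  T6=62

48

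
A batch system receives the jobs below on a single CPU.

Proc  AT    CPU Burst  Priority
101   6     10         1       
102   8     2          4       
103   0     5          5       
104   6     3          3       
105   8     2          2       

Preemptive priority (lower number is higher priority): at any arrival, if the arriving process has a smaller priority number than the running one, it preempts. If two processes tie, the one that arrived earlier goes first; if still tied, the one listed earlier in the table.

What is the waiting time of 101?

Gantt: | 103 0-5 | idle 5-6 | 101 6-16 | 105 16-18 | 104 18-21 | 102 21-23 |
Completion: 101=16  102=23  103=5  104=21  105=18
Turnaround (C−A): 101=10  102=15  103=5  104=15  105=10
Waiting(101) = turnaround − burst = 10 − 10 = 0

0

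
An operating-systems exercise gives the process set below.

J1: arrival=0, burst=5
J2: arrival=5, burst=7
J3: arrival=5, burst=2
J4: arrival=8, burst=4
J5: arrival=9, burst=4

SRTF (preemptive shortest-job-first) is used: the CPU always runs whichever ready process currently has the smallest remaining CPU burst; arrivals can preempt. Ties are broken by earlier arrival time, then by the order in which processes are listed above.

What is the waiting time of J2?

10

Schedule: | J1 0-5 | J3 5-7 | J2 7-8 | J4 8-12 | J5 12-16 | J2 16-22 |
Completion: J1=5  J2=22  J3=7  J4=12  J5=16
Waiting(J2) = turnaround − burst = 17 − 7 = 10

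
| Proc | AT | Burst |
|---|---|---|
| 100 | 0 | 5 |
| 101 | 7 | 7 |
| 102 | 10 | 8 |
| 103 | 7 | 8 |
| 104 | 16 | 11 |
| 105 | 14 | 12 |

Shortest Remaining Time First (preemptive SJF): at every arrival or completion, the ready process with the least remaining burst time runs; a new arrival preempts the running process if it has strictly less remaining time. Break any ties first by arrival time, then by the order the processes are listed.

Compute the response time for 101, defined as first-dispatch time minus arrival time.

Gantt: | 100 0-5 | idle 5-7 | 101 7-14 | 103 14-22 | 102 22-30 | 104 30-41 | 105 41-53 |
Completion: 100=5  101=14  102=30  103=22  104=41  105=53
Response(101) = first start − arrival = 7 − 7 = 0

0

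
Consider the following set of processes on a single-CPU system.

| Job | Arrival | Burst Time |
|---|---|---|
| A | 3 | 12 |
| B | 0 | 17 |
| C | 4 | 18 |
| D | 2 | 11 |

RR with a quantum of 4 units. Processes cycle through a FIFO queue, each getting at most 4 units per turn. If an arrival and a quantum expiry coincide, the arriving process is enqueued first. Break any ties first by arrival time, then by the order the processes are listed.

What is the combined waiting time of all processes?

129

Timeline: | B 0-4 | D 4-8 | A 8-12 | C 12-16 | B 16-20 | D 20-24 | A 24-28 | C 28-32 | B 32-36 | D 36-39 | A 39-43 | C 43-47 | B 47-51 | C 51-55 | B 55-56 | C 56-58 |
Completion: A=43  B=56  C=58  D=39
Turnaround (C−A): A=40  B=56  C=54  D=37
Waiting = turnaround − burst: A=28, B=39, C=36, D=26
Total waiting = 28 + 39 + 36 + 26 = 129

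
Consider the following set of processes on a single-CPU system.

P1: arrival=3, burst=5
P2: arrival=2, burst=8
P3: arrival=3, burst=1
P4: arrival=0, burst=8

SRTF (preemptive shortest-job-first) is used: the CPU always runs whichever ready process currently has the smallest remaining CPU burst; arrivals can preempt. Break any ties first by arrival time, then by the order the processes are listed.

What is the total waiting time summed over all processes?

Gantt: | P4 0-3 | P3 3-4 | P4 4-9 | P1 9-14 | P2 14-22 |
Completion: P1=14  P2=22  P3=4  P4=9
Turnaround (C−A): P1=11  P2=20  P3=1  P4=9
Waiting = turnaround − burst: P1=6, P2=12, P3=0, P4=1
Total waiting = 6 + 12 + 0 + 1 = 19

19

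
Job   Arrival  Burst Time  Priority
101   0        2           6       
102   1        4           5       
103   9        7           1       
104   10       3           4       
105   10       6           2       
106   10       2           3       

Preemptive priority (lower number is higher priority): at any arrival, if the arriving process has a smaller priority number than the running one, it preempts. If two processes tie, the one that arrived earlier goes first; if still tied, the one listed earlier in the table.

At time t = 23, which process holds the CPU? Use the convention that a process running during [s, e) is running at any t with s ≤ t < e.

106

Timeline: | 101 0-1 | 102 1-5 | 101 5-6 | idle 6-9 | 103 9-16 | 105 16-22 | 106 22-24 | 104 24-27 |
Completion: 101=6  102=5  103=16  104=27  105=22  106=24
Turnaround (C−A): 101=6  102=4  103=7  104=17  105=12  106=14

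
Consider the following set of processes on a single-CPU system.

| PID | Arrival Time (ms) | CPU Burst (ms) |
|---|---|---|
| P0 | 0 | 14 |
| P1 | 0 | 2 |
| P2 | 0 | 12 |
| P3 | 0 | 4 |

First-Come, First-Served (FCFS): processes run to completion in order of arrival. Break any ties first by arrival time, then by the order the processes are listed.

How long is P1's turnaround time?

16

Timeline: | P0 0-14 | P1 14-16 | P2 16-28 | P3 28-32 |
Completion: P0=14  P1=16  P2=28  P3=32
Turnaround (C−A): P0=14  P1=16  P2=28  P3=32
Turnaround(P1) = completion − arrival = 16 − 0 = 16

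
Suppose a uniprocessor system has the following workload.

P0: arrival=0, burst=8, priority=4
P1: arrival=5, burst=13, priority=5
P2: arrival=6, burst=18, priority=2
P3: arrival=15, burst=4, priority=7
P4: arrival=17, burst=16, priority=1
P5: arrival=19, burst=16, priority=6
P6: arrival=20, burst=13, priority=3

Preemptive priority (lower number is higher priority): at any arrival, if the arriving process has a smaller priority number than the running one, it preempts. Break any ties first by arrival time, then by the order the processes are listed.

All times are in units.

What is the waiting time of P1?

Gantt: | P0 0-6 | P2 6-17 | P4 17-33 | P2 33-40 | P6 40-53 | P0 53-55 | P1 55-68 | P5 68-84 | P3 84-88 |
Completion: P0=55  P1=68  P2=40  P3=88  P4=33  P5=84  P6=53
Turnaround (C−A): P0=55  P1=63  P2=34  P3=73  P4=16  P5=65  P6=33
Waiting(P1) = turnaround − burst = 63 − 13 = 50

50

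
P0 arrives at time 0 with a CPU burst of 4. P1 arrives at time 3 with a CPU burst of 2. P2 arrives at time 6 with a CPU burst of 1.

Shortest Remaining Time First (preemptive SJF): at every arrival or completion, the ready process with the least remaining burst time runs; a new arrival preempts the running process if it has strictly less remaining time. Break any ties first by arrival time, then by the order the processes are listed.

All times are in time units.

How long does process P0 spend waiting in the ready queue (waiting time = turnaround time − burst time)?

0

Gantt: | P0 0-4 | P1 4-6 | P2 6-7 |
Completion: P0=4  P1=6  P2=7
Waiting(P0) = turnaround − burst = 4 − 4 = 0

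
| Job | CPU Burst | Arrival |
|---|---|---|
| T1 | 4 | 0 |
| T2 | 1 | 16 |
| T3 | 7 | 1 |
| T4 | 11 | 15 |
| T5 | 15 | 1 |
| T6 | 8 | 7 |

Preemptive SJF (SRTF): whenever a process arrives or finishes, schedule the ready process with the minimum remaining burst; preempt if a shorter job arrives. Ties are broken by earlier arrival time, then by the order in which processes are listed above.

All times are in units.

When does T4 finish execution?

Schedule: | T1 0-4 | T3 4-11 | T6 11-16 | T2 16-17 | T6 17-20 | T4 20-31 | T5 31-46 |
Completion: T1=4  T2=17  T3=11  T4=31  T5=46  T6=20
Turnaround (C−A): T1=4  T2=1  T3=10  T4=16  T5=45  T6=13

31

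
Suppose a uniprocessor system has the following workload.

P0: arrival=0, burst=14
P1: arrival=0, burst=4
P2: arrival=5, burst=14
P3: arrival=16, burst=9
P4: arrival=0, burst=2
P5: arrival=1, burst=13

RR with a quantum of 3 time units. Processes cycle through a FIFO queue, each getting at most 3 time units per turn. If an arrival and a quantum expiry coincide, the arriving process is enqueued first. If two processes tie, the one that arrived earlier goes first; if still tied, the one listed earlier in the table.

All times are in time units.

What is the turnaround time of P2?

Timeline: | P0 0-3 | P1 3-6 | P4 6-8 | P5 8-11 | P0 11-14 | P2 14-17 | P1 17-18 | P5 18-21 | P0 21-24 | P3 24-27 | P2 27-30 | P5 30-33 | P0 33-36 | P3 36-39 | P2 39-42 | P5 42-45 | P0 45-47 | P3 47-50 | P2 50-53 | P5 53-54 | P2 54-56 |
Completion: P0=47  P1=18  P2=56  P3=50  P4=8  P5=54
Turnaround (C−A): P0=47  P1=18  P2=51  P3=34  P4=8  P5=53
Turnaround(P2) = completion − arrival = 56 − 5 = 51

51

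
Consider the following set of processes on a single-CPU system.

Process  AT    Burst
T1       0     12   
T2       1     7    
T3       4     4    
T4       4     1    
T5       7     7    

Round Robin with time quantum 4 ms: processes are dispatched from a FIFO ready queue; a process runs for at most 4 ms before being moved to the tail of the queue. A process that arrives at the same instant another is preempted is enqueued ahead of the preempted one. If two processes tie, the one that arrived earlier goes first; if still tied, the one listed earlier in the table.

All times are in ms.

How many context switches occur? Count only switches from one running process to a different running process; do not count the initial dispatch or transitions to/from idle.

8

Gantt: | T1 0-4 | T2 4-8 | T3 8-12 | T4 12-13 | T1 13-17 | T5 17-21 | T2 21-24 | T1 24-28 | T5 28-31 |
Completion: T1=28  T2=24  T3=12  T4=13  T5=31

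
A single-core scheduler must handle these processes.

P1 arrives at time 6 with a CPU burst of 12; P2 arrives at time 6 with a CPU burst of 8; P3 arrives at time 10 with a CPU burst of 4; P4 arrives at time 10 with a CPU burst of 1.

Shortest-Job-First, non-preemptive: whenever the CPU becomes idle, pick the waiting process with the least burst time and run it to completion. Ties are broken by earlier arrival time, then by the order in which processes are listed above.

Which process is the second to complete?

P4

Schedule: | idle 0-6 | P2 6-14 | P4 14-15 | P3 15-19 | P1 19-31 |
Completion: P1=31  P2=14  P3=19  P4=15
Turnaround (C−A): P1=25  P2=8  P3=9  P4=5
Finish order: P2 → P4 → P3 → P1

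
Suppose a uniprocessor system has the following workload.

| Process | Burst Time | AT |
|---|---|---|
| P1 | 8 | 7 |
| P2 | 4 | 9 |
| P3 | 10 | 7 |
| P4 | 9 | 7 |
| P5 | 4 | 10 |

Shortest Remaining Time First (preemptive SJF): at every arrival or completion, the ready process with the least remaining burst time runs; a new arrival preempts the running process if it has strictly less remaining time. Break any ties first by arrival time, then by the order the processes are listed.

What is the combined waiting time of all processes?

52

Schedule: | idle 0-7 | P1 7-9 | P2 9-13 | P5 13-17 | P1 17-23 | P4 23-32 | P3 32-42 |
Completion: P1=23  P2=13  P3=42  P4=32  P5=17
Waiting = turnaround − burst: P1=8, P2=0, P3=25, P4=16, P5=3
Total waiting = 8 + 0 + 25 + 16 + 3 = 52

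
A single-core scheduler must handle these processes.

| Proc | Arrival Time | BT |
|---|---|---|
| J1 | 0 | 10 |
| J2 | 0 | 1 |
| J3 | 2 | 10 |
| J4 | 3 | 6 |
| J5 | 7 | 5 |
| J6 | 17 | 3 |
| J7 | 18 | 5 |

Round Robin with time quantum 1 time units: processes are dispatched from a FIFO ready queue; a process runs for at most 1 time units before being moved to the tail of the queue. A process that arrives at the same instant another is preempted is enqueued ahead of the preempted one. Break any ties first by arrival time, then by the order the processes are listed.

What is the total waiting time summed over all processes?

Schedule: | J1 0-1 | J2 1-2 | J1 2-3 | J3 3-4 | J4 4-5 | J1 5-6 | J3 6-7 | J4 7-8 | J1 8-9 | J5 9-10 | J3 10-11 | J4 11-12 | J1 12-13 | J5 13-14 | J3 14-15 | J4 15-16 | J1 16-17 | J5 17-18 | J3 18-19 | J4 19-20 | J6 20-21 | J1 21-22 | J7 22-23 | J5 23-24 | J3 24-25 | J4 25-26 | J6 26-27 | J1 27-28 | J7 28-29 | J5 29-30 | J3 30-31 | J6 31-32 | J1 32-33 | J7 33-34 | J3 34-35 | J1 35-36 | J7 36-37 | J3 37-38 | J7 38-39 | J3 39-40 |
Completion: J1=36  J2=2  J3=40  J4=26  J5=30  J6=32  J7=39
Turnaround (C−A): J1=36  J2=2  J3=38  J4=23  J5=23  J6=15  J7=21
Waiting = turnaround − burst: J1=26, J2=1, J3=28, J4=17, J5=18, J6=12, J7=16
Total waiting = 26 + 1 + 28 + 17 + 18 + 12 + 16 = 118

118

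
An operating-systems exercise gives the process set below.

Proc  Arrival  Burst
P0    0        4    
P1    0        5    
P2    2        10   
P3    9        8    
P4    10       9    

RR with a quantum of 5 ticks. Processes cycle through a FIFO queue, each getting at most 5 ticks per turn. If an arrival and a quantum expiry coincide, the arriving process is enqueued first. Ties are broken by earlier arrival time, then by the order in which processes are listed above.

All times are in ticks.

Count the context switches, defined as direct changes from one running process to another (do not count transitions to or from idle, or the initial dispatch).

7

Gantt: | P0 0-4 | P1 4-9 | P2 9-14 | P3 14-19 | P4 19-24 | P2 24-29 | P3 29-32 | P4 32-36 |
Completion: P0=4  P1=9  P2=29  P3=32  P4=36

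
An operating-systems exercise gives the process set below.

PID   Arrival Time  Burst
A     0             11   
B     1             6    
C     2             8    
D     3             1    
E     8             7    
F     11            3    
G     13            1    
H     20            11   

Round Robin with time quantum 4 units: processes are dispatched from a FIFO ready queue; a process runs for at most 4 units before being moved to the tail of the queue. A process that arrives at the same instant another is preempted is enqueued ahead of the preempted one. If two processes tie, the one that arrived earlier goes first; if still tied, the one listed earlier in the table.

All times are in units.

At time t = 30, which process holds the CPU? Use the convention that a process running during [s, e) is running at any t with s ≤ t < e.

G

Gantt: | A 0-4 | B 4-8 | C 8-12 | D 12-13 | A 13-17 | E 17-21 | B 21-23 | F 23-26 | C 26-30 | G 30-31 | A 31-34 | H 34-38 | E 38-41 | H 41-48 |
Completion: A=34  B=23  C=30  D=13  E=41  F=26  G=31  H=48
Turnaround (C−A): A=34  B=22  C=28  D=10  E=33  F=15  G=18  H=28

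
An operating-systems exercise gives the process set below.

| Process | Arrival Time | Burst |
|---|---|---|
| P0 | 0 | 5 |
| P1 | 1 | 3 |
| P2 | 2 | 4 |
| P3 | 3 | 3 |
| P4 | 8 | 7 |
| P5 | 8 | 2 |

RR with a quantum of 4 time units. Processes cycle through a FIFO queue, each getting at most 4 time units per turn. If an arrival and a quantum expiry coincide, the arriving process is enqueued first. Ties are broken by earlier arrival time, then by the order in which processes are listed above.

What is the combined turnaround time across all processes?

70

Schedule: | P0 0-4 | P1 4-7 | P2 7-11 | P3 11-14 | P0 14-15 | P4 15-19 | P5 19-21 | P4 21-24 |
Completion: P0=15  P1=7  P2=11  P3=14  P4=24  P5=21
Turnaround (C−A): P0=15  P1=6  P2=9  P3=11  P4=16  P5=13
Turnaround = completion − arrival: P0=15, P1=6, P2=9, P3=11, P4=16, P5=13
Total turnaround = 15 + 6 + 9 + 11 + 16 + 13 = 70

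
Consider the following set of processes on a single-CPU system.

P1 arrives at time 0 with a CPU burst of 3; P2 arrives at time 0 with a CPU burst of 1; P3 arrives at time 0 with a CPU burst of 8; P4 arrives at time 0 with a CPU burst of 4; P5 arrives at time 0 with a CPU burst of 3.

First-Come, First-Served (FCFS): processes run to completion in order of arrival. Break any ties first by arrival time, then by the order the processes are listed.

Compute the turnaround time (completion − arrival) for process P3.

Gantt: | P1 0-3 | P2 3-4 | P3 4-12 | P4 12-16 | P5 16-19 |
Completion: P1=3  P2=4  P3=12  P4=16  P5=19
Turnaround (C−A): P1=3  P2=4  P3=12  P4=16  P5=19
Turnaround(P3) = completion − arrival = 12 − 0 = 12

12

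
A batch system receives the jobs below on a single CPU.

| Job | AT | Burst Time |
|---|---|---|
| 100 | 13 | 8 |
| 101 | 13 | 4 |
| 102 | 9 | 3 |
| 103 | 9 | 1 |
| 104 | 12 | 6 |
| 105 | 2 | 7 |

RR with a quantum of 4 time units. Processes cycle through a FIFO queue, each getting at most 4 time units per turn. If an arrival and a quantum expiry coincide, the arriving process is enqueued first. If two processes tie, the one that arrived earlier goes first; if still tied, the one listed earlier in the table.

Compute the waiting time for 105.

0

Timeline: | idle 0-2 | 105 2-9 | 102 9-12 | 103 12-13 | 104 13-17 | 100 17-21 | 101 21-25 | 104 25-27 | 100 27-31 |
Completion: 100=31  101=25  102=12  103=13  104=27  105=9
Waiting(105) = turnaround − burst = 7 − 7 = 0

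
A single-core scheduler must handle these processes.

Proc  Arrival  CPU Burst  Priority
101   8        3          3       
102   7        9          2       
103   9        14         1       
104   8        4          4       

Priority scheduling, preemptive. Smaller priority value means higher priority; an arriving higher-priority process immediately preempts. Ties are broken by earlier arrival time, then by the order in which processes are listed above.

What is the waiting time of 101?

Timeline: | idle 0-7 | 102 7-9 | 103 9-23 | 102 23-30 | 101 30-33 | 104 33-37 |
Completion: 101=33  102=30  103=23  104=37
Turnaround (C−A): 101=25  102=23  103=14  104=29
Waiting(101) = turnaround − burst = 25 − 3 = 22

22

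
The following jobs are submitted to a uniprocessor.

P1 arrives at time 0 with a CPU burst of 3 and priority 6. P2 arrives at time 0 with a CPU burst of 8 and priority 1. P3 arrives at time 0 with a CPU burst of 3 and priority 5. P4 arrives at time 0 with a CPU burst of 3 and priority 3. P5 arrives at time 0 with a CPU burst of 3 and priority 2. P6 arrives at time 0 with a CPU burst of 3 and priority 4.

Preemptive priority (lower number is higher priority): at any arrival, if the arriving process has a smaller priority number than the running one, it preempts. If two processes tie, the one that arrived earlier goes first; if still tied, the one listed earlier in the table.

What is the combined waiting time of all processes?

70

Schedule: | P2 0-8 | P5 8-11 | P4 11-14 | P6 14-17 | P3 17-20 | P1 20-23 |
Completion: P1=23  P2=8  P3=20  P4=14  P5=11  P6=17
Waiting = turnaround − burst: P1=20, P2=0, P3=17, P4=11, P5=8, P6=14
Total waiting = 20 + 0 + 17 + 11 + 8 + 14 = 70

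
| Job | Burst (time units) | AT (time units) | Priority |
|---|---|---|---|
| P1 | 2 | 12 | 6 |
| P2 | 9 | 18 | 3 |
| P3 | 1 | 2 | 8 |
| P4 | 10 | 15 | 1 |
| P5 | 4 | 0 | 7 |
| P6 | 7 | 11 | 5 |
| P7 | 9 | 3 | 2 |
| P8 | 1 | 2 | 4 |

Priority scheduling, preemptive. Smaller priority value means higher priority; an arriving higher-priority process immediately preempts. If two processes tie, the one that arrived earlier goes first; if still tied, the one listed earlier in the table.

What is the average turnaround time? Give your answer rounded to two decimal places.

Schedule: | P5 0-2 | P8 2-3 | P7 3-12 | P6 12-15 | P4 15-25 | P2 25-34 | P6 34-38 | P1 38-40 | P5 40-42 | P3 42-43 |
Completion: P1=40  P2=34  P3=43  P4=25  P5=42  P6=38  P7=12  P8=3
Turnaround (C−A): P1=28  P2=16  P3=41  P4=10  P5=42  P6=27  P7=9  P8=1
Turnaround times: P1=28, P2=16, P3=41, P4=10, P5=42, P6=27, P7=9, P8=1
Average turnaround = (28+16+41+10+42+27+9+1) / 8 = 174/8 = 21.75

21.75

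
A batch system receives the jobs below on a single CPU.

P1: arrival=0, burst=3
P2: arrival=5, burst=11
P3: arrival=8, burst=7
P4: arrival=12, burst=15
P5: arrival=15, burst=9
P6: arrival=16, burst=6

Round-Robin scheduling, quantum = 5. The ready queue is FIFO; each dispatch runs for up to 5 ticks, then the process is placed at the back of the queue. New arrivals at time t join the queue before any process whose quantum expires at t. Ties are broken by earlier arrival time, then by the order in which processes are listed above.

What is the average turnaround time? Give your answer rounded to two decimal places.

27.50

Gantt: | P1 0-3 | idle 3-5 | P2 5-10 | P3 10-15 | P2 15-20 | P4 20-25 | P5 25-30 | P3 30-32 | P6 32-37 | P2 37-38 | P4 38-43 | P5 43-47 | P6 47-48 | P4 48-53 |
Completion: P1=3  P2=38  P3=32  P4=53  P5=47  P6=48
Turnaround times: P1=3, P2=33, P3=24, P4=41, P5=32, P6=32
Average turnaround = (3+33+24+41+32+32) / 6 = 165/6 = 27.50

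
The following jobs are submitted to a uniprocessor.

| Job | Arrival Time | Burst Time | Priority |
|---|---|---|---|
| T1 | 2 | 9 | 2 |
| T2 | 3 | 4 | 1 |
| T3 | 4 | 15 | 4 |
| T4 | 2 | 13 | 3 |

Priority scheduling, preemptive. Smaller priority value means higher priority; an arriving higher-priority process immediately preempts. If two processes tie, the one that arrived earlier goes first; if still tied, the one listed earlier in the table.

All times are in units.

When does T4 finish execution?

28

Timeline: | idle 0-2 | T1 2-3 | T2 3-7 | T1 7-15 | T4 15-28 | T3 28-43 |
Completion: T1=15  T2=7  T3=43  T4=28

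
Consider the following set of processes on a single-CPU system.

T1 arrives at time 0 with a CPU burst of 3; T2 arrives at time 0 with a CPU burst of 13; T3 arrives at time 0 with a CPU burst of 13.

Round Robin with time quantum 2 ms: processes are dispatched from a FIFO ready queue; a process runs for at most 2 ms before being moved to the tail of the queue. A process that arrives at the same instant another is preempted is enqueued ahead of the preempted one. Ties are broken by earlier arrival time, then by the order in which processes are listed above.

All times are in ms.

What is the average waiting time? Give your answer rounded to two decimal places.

11.67

Schedule: | T1 0-2 | T2 2-4 | T3 4-6 | T1 6-7 | T2 7-9 | T3 9-11 | T2 11-13 | T3 13-15 | T2 15-17 | T3 17-19 | T2 19-21 | T3 21-23 | T2 23-25 | T3 25-27 | T2 27-28 | T3 28-29 |
Completion: T1=7  T2=28  T3=29
Waiting times: T1=4, T2=15, T3=16
Average waiting = (4+15+16) / 3 = 35/3 = 11.67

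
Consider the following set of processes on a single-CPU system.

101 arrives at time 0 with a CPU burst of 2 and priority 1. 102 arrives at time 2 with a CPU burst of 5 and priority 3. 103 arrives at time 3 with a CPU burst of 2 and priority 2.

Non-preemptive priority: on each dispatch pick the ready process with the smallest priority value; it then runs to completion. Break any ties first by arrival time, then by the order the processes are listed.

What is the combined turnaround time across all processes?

13

Gantt: | 101 0-2 | 102 2-7 | 103 7-9 |
Completion: 101=2  102=7  103=9
Turnaround (C−A): 101=2  102=5  103=6
Turnaround = completion − arrival: 101=2, 102=5, 103=6
Total turnaround = 2 + 5 + 6 = 13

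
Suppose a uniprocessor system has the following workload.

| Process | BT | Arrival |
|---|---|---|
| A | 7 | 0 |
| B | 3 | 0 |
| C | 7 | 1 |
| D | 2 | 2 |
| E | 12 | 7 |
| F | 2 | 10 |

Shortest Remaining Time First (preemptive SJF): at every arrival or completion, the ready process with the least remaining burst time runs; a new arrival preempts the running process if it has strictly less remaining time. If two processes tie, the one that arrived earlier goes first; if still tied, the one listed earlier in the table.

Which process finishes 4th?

F

Schedule: | B 0-3 | D 3-5 | A 5-12 | F 12-14 | C 14-21 | E 21-33 |
Completion: A=12  B=3  C=21  D=5  E=33  F=14
Finish order: B → D → A → F → C → E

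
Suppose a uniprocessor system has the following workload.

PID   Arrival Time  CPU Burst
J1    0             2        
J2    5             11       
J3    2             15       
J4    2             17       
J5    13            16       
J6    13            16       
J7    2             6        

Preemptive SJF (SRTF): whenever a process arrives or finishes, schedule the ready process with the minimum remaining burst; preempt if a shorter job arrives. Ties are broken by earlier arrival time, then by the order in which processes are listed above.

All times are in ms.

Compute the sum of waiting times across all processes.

Timeline: | J1 0-2 | J7 2-8 | J2 8-19 | J3 19-34 | J5 34-50 | J6 50-66 | J4 66-83 |
Completion: J1=2  J2=19  J3=34  J4=83  J5=50  J6=66  J7=8
Turnaround (C−A): J1=2  J2=14  J3=32  J4=81  J5=37  J6=53  J7=6
Waiting = turnaround − burst: J1=0, J2=3, J3=17, J4=64, J5=21, J6=37, J7=0
Total waiting = 0 + 3 + 17 + 64 + 21 + 37 + 0 = 142

142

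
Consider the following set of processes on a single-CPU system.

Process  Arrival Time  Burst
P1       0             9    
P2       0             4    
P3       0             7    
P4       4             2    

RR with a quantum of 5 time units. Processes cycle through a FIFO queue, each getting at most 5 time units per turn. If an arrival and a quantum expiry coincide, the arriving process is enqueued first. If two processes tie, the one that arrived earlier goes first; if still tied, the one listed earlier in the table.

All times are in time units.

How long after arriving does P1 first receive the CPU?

Timeline: | P1 0-5 | P2 5-9 | P3 9-14 | P4 14-16 | P1 16-20 | P3 20-22 |
Completion: P1=20  P2=9  P3=22  P4=16
Turnaround (C−A): P1=20  P2=9  P3=22  P4=12
Response(P1) = first start − arrival = 0 − 0 = 0

0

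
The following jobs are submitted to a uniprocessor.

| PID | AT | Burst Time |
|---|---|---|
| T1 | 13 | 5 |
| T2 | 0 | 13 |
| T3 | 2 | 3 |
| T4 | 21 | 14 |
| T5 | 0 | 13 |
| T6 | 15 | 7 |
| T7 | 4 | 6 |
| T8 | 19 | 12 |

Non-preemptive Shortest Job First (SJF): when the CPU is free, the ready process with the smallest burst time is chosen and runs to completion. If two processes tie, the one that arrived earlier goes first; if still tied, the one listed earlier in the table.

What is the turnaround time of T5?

59

Timeline: | T2 0-13 | T3 13-16 | T1 16-21 | T7 21-27 | T6 27-34 | T8 34-46 | T5 46-59 | T4 59-73 |
Completion: T1=21  T2=13  T3=16  T4=73  T5=59  T6=34  T7=27  T8=46
Turnaround(T5) = completion − arrival = 59 − 0 = 59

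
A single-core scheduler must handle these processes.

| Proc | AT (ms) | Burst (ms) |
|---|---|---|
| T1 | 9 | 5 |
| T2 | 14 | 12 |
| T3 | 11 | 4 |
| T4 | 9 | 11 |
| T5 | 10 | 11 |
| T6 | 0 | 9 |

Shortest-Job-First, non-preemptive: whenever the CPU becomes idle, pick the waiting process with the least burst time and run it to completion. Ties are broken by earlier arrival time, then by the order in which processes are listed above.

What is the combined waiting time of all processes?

Timeline: | T6 0-9 | T1 9-14 | T3 14-18 | T4 18-29 | T5 29-40 | T2 40-52 |
Completion: T1=14  T2=52  T3=18  T4=29  T5=40  T6=9
Turnaround (C−A): T1=5  T2=38  T3=7  T4=20  T5=30  T6=9
Waiting = turnaround − burst: T1=0, T2=26, T3=3, T4=9, T5=19, T6=0
Total waiting = 0 + 26 + 3 + 9 + 19 + 0 = 57

57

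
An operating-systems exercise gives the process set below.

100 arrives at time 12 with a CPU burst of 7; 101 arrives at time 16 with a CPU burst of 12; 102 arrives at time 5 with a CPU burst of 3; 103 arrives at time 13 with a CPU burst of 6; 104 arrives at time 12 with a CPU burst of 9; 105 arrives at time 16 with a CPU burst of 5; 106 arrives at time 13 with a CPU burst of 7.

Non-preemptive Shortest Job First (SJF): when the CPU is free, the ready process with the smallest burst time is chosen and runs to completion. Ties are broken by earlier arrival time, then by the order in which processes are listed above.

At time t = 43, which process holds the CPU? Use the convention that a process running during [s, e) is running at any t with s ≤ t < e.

104

Gantt: | idle 0-5 | 102 5-8 | idle 8-12 | 100 12-19 | 105 19-24 | 103 24-30 | 106 30-37 | 104 37-46 | 101 46-58 |
Completion: 100=19  101=58  102=8  103=30  104=46  105=24  106=37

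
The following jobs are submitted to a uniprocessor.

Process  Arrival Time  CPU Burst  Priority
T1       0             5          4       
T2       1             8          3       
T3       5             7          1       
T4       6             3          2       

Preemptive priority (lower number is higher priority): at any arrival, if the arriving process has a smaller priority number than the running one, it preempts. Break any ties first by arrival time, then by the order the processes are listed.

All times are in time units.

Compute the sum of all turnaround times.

Gantt: | T1 0-1 | T2 1-5 | T3 5-12 | T4 12-15 | T2 15-19 | T1 19-23 |
Completion: T1=23  T2=19  T3=12  T4=15
Turnaround = completion − arrival: T1=23, T2=18, T3=7, T4=9
Total turnaround = 23 + 18 + 7 + 9 = 57

57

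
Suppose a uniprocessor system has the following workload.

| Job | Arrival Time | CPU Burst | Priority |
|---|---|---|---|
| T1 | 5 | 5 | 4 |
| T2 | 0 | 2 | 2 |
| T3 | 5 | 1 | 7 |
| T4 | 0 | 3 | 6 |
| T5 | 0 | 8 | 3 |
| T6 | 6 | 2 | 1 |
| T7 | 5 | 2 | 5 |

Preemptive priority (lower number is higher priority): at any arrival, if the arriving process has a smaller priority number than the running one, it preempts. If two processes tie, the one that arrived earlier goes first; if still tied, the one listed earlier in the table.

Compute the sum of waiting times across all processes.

Schedule: | T2 0-2 | T5 2-6 | T6 6-8 | T5 8-12 | T1 12-17 | T7 17-19 | T4 19-22 | T3 22-23 |
Completion: T1=17  T2=2  T3=23  T4=22  T5=12  T6=8  T7=19
Waiting = turnaround − burst: T1=7, T2=0, T3=17, T4=19, T5=4, T6=0, T7=12
Total waiting = 7 + 0 + 17 + 19 + 4 + 0 + 12 = 59

59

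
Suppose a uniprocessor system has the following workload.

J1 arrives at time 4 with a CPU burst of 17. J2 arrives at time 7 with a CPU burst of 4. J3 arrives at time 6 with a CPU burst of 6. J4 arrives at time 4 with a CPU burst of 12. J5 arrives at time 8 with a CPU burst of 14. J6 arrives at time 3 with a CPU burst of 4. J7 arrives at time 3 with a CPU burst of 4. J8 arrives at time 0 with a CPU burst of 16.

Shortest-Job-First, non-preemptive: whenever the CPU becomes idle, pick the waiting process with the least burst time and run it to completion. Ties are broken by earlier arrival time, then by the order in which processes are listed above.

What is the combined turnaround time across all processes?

270

Gantt: | J8 0-16 | J6 16-20 | J7 20-24 | J2 24-28 | J3 28-34 | J4 34-46 | J5 46-60 | J1 60-77 |
Completion: J1=77  J2=28  J3=34  J4=46  J5=60  J6=20  J7=24  J8=16
Turnaround (C−A): J1=73  J2=21  J3=28  J4=42  J5=52  J6=17  J7=21  J8=16
Turnaround = completion − arrival: J1=73, J2=21, J3=28, J4=42, J5=52, J6=17, J7=21, J8=16
Total turnaround = 73 + 21 + 28 + 42 + 52 + 17 + 21 + 16 = 270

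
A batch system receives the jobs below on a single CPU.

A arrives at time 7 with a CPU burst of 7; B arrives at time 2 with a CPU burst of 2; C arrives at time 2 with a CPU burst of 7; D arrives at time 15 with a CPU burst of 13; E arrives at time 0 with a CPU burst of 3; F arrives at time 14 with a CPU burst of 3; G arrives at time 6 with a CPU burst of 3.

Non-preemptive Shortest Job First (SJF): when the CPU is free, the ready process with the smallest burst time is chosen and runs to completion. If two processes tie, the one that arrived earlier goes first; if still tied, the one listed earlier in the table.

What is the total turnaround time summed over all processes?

Schedule: | E 0-3 | B 3-5 | C 5-12 | G 12-15 | F 15-18 | A 18-25 | D 25-38 |
Completion: A=25  B=5  C=12  D=38  E=3  F=18  G=15
Turnaround (C−A): A=18  B=3  C=10  D=23  E=3  F=4  G=9
Turnaround = completion − arrival: A=18, B=3, C=10, D=23, E=3, F=4, G=9
Total turnaround = 18 + 3 + 10 + 23 + 3 + 4 + 9 = 70

70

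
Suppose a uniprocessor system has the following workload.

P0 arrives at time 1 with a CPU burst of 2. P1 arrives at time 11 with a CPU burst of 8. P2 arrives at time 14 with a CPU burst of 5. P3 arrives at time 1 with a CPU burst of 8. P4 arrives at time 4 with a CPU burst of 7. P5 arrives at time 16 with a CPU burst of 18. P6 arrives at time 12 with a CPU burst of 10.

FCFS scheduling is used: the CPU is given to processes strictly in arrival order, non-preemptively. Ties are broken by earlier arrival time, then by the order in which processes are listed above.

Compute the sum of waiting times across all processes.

77

Schedule: | idle 0-1 | P0 1-3 | P3 3-11 | P4 11-18 | P1 18-26 | P6 26-36 | P2 36-41 | P5 41-59 |
Completion: P0=3  P1=26  P2=41  P3=11  P4=18  P5=59  P6=36
Turnaround (C−A): P0=2  P1=15  P2=27  P3=10  P4=14  P5=43  P6=24
Waiting = turnaround − burst: P0=0, P1=7, P2=22, P3=2, P4=7, P5=25, P6=14
Total waiting = 0 + 7 + 22 + 2 + 7 + 25 + 14 = 77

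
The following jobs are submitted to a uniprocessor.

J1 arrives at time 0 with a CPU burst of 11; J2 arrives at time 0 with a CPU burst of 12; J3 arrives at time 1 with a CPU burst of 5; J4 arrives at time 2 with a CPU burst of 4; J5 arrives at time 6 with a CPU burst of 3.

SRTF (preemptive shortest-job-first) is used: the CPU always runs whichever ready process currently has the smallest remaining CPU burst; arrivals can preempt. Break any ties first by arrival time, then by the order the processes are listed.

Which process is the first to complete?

Timeline: | J1 0-1 | J3 1-6 | J5 6-9 | J4 9-13 | J1 13-23 | J2 23-35 |
Completion: J1=23  J2=35  J3=6  J4=13  J5=9
Turnaround (C−A): J1=23  J2=35  J3=5  J4=11  J5=3
Finish order: J3 → J5 → J4 → J1 → J2

J3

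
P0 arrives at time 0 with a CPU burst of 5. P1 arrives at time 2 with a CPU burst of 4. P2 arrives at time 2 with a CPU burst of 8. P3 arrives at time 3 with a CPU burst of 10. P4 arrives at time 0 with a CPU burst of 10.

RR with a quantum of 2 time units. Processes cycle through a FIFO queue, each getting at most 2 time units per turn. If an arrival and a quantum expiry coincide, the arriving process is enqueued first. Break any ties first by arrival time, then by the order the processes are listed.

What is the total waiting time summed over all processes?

94

Schedule: | P0 0-2 | P4 2-4 | P1 4-6 | P2 6-8 | P0 8-10 | P3 10-12 | P4 12-14 | P1 14-16 | P2 16-18 | P0 18-19 | P3 19-21 | P4 21-23 | P2 23-25 | P3 25-27 | P4 27-29 | P2 29-31 | P3 31-33 | P4 33-35 | P3 35-37 |
Completion: P0=19  P1=16  P2=31  P3=37  P4=35
Turnaround (C−A): P0=19  P1=14  P2=29  P3=34  P4=35
Waiting = turnaround − burst: P0=14, P1=10, P2=21, P3=24, P4=25
Total waiting = 14 + 10 + 21 + 24 + 25 = 94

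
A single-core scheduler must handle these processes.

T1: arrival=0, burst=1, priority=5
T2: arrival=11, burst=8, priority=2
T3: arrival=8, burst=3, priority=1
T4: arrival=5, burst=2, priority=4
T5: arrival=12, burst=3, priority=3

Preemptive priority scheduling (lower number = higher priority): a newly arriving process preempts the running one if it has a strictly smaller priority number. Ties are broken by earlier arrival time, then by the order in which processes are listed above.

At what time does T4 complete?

Schedule: | T1 0-1 | idle 1-5 | T4 5-7 | idle 7-8 | T3 8-11 | T2 11-19 | T5 19-22 |
Completion: T1=1  T2=19  T3=11  T4=7  T5=22

7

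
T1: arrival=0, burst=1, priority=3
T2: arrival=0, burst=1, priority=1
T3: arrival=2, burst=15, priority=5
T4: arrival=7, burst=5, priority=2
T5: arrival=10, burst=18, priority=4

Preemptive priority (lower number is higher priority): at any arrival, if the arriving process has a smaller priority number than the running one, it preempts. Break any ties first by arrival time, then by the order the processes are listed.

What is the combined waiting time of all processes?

26

Timeline: | T2 0-1 | T1 1-2 | T3 2-7 | T4 7-12 | T5 12-30 | T3 30-40 |
Completion: T1=2  T2=1  T3=40  T4=12  T5=30
Waiting = turnaround − burst: T1=1, T2=0, T3=23, T4=0, T5=2
Total waiting = 1 + 0 + 23 + 0 + 2 = 26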